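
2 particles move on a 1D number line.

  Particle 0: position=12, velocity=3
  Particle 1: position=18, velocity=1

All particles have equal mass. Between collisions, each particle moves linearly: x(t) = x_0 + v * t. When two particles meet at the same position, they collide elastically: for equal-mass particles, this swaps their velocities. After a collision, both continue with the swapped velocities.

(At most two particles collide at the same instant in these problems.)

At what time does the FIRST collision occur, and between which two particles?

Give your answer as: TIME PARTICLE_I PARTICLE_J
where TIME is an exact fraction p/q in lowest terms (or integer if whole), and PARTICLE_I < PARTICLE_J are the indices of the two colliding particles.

Answer: 3 0 1

Derivation:
Pair (0,1): pos 12,18 vel 3,1 -> gap=6, closing at 2/unit, collide at t=3
Earliest collision: t=3 between 0 and 1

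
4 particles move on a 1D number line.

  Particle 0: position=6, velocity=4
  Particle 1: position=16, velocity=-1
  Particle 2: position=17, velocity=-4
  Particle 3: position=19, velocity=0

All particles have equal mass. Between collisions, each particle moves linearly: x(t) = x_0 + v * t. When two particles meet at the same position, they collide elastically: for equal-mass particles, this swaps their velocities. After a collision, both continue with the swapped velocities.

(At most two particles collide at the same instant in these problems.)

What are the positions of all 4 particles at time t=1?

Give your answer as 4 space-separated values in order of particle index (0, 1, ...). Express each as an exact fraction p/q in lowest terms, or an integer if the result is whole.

Collision at t=1/3: particles 1 and 2 swap velocities; positions: p0=22/3 p1=47/3 p2=47/3 p3=19; velocities now: v0=4 v1=-4 v2=-1 v3=0
Advance to t=1 (no further collisions before then); velocities: v0=4 v1=-4 v2=-1 v3=0; positions = 10 13 15 19

Answer: 10 13 15 19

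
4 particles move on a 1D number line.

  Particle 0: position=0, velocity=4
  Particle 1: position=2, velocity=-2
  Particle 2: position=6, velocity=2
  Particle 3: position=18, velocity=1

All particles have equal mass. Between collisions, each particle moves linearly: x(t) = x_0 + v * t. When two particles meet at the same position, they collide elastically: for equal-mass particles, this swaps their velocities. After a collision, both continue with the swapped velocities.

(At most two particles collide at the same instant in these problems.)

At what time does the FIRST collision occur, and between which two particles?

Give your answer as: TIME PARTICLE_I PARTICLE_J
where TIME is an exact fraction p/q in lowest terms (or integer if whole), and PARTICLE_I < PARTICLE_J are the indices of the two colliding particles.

Answer: 1/3 0 1

Derivation:
Pair (0,1): pos 0,2 vel 4,-2 -> gap=2, closing at 6/unit, collide at t=1/3
Pair (1,2): pos 2,6 vel -2,2 -> not approaching (rel speed -4 <= 0)
Pair (2,3): pos 6,18 vel 2,1 -> gap=12, closing at 1/unit, collide at t=12
Earliest collision: t=1/3 between 0 and 1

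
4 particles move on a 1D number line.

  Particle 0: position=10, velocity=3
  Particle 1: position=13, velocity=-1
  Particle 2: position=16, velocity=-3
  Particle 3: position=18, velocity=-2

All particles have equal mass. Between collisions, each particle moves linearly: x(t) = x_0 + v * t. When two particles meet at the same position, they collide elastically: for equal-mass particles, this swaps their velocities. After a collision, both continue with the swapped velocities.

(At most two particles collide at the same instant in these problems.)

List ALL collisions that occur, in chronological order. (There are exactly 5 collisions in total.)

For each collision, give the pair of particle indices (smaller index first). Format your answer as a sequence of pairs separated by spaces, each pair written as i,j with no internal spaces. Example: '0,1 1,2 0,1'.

Answer: 0,1 1,2 0,1 2,3 1,2

Derivation:
Collision at t=3/4: particles 0 and 1 swap velocities; positions: p0=49/4 p1=49/4 p2=55/4 p3=33/2; velocities now: v0=-1 v1=3 v2=-3 v3=-2
Collision at t=1: particles 1 and 2 swap velocities; positions: p0=12 p1=13 p2=13 p3=16; velocities now: v0=-1 v1=-3 v2=3 v3=-2
Collision at t=3/2: particles 0 and 1 swap velocities; positions: p0=23/2 p1=23/2 p2=29/2 p3=15; velocities now: v0=-3 v1=-1 v2=3 v3=-2
Collision at t=8/5: particles 2 and 3 swap velocities; positions: p0=56/5 p1=57/5 p2=74/5 p3=74/5; velocities now: v0=-3 v1=-1 v2=-2 v3=3
Collision at t=5: particles 1 and 2 swap velocities; positions: p0=1 p1=8 p2=8 p3=25; velocities now: v0=-3 v1=-2 v2=-1 v3=3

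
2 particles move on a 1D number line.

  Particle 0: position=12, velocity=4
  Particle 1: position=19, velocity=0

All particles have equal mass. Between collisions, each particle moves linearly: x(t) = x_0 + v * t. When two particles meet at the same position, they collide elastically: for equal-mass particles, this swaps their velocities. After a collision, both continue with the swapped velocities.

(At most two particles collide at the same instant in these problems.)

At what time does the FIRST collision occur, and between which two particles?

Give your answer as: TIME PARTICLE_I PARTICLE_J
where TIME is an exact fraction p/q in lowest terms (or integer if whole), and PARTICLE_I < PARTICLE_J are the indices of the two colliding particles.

Pair (0,1): pos 12,19 vel 4,0 -> gap=7, closing at 4/unit, collide at t=7/4
Earliest collision: t=7/4 between 0 and 1

Answer: 7/4 0 1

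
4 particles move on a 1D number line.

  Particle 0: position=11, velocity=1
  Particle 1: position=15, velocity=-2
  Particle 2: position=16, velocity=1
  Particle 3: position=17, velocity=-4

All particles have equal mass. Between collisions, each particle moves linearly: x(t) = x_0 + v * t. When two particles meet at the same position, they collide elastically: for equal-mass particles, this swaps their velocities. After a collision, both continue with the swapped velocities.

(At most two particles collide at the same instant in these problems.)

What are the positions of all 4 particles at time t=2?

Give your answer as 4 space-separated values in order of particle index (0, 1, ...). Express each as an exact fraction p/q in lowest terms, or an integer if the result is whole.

Collision at t=1/5: particles 2 and 3 swap velocities; positions: p0=56/5 p1=73/5 p2=81/5 p3=81/5; velocities now: v0=1 v1=-2 v2=-4 v3=1
Collision at t=1: particles 1 and 2 swap velocities; positions: p0=12 p1=13 p2=13 p3=17; velocities now: v0=1 v1=-4 v2=-2 v3=1
Collision at t=6/5: particles 0 and 1 swap velocities; positions: p0=61/5 p1=61/5 p2=63/5 p3=86/5; velocities now: v0=-4 v1=1 v2=-2 v3=1
Collision at t=4/3: particles 1 and 2 swap velocities; positions: p0=35/3 p1=37/3 p2=37/3 p3=52/3; velocities now: v0=-4 v1=-2 v2=1 v3=1
Advance to t=2 (no further collisions before then); velocities: v0=-4 v1=-2 v2=1 v3=1; positions = 9 11 13 18

Answer: 9 11 13 18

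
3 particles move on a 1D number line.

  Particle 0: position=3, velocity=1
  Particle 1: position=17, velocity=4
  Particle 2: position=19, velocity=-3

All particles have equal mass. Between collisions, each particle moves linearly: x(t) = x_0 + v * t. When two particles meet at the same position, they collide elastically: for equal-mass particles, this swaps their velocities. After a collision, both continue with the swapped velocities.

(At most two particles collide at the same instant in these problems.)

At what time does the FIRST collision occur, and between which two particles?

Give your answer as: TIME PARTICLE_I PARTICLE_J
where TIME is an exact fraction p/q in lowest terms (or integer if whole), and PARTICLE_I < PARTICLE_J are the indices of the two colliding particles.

Pair (0,1): pos 3,17 vel 1,4 -> not approaching (rel speed -3 <= 0)
Pair (1,2): pos 17,19 vel 4,-3 -> gap=2, closing at 7/unit, collide at t=2/7
Earliest collision: t=2/7 between 1 and 2

Answer: 2/7 1 2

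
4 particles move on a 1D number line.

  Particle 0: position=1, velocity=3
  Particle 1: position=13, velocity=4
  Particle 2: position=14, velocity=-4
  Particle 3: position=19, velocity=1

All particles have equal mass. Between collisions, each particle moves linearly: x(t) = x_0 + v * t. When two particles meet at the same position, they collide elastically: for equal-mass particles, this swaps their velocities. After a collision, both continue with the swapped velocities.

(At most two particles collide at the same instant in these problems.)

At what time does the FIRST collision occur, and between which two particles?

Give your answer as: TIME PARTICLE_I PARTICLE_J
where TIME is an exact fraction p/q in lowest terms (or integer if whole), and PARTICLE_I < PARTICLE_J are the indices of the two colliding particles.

Pair (0,1): pos 1,13 vel 3,4 -> not approaching (rel speed -1 <= 0)
Pair (1,2): pos 13,14 vel 4,-4 -> gap=1, closing at 8/unit, collide at t=1/8
Pair (2,3): pos 14,19 vel -4,1 -> not approaching (rel speed -5 <= 0)
Earliest collision: t=1/8 between 1 and 2

Answer: 1/8 1 2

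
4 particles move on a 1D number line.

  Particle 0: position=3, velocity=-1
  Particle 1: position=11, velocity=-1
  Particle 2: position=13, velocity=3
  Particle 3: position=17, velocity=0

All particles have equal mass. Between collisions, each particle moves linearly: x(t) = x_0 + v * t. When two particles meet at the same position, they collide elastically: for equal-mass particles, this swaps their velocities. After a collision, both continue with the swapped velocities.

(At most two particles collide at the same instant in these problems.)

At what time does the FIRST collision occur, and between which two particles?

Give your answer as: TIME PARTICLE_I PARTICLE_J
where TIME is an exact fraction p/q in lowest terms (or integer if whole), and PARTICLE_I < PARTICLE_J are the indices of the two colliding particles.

Pair (0,1): pos 3,11 vel -1,-1 -> not approaching (rel speed 0 <= 0)
Pair (1,2): pos 11,13 vel -1,3 -> not approaching (rel speed -4 <= 0)
Pair (2,3): pos 13,17 vel 3,0 -> gap=4, closing at 3/unit, collide at t=4/3
Earliest collision: t=4/3 between 2 and 3

Answer: 4/3 2 3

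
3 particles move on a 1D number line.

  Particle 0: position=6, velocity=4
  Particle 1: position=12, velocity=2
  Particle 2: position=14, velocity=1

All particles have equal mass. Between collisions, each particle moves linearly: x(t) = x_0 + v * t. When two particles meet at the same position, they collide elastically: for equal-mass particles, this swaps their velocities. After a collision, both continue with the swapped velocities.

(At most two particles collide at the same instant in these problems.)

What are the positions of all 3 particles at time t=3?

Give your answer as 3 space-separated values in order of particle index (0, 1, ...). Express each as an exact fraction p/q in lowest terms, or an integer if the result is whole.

Collision at t=2: particles 1 and 2 swap velocities; positions: p0=14 p1=16 p2=16; velocities now: v0=4 v1=1 v2=2
Collision at t=8/3: particles 0 and 1 swap velocities; positions: p0=50/3 p1=50/3 p2=52/3; velocities now: v0=1 v1=4 v2=2
Collision at t=3: particles 1 and 2 swap velocities; positions: p0=17 p1=18 p2=18; velocities now: v0=1 v1=2 v2=4
Advance to t=3 (no further collisions before then); velocities: v0=1 v1=2 v2=4; positions = 17 18 18

Answer: 17 18 18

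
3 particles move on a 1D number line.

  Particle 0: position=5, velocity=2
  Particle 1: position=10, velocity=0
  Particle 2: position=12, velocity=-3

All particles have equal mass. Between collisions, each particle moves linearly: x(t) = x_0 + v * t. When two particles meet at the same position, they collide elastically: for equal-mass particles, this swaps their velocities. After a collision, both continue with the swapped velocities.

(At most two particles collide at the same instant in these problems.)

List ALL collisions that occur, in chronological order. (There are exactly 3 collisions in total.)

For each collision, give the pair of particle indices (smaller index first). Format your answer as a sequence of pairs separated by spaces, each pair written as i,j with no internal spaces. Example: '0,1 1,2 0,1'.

Collision at t=2/3: particles 1 and 2 swap velocities; positions: p0=19/3 p1=10 p2=10; velocities now: v0=2 v1=-3 v2=0
Collision at t=7/5: particles 0 and 1 swap velocities; positions: p0=39/5 p1=39/5 p2=10; velocities now: v0=-3 v1=2 v2=0
Collision at t=5/2: particles 1 and 2 swap velocities; positions: p0=9/2 p1=10 p2=10; velocities now: v0=-3 v1=0 v2=2

Answer: 1,2 0,1 1,2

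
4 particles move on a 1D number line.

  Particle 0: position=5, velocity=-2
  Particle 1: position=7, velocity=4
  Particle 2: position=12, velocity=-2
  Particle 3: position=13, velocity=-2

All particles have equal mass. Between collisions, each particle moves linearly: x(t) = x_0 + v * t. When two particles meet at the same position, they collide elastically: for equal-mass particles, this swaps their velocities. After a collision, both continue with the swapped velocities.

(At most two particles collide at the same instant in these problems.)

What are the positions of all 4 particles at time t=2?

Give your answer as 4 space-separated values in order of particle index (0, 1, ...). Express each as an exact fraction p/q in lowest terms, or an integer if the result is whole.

Answer: 1 8 9 15

Derivation:
Collision at t=5/6: particles 1 and 2 swap velocities; positions: p0=10/3 p1=31/3 p2=31/3 p3=34/3; velocities now: v0=-2 v1=-2 v2=4 v3=-2
Collision at t=1: particles 2 and 3 swap velocities; positions: p0=3 p1=10 p2=11 p3=11; velocities now: v0=-2 v1=-2 v2=-2 v3=4
Advance to t=2 (no further collisions before then); velocities: v0=-2 v1=-2 v2=-2 v3=4; positions = 1 8 9 15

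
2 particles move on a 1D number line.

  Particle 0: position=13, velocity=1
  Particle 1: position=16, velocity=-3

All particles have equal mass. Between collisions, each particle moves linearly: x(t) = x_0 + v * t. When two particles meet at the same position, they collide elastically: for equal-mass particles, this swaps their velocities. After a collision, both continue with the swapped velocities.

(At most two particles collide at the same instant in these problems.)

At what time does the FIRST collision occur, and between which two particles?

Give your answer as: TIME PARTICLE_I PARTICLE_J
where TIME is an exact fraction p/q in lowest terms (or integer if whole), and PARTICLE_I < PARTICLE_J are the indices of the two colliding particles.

Answer: 3/4 0 1

Derivation:
Pair (0,1): pos 13,16 vel 1,-3 -> gap=3, closing at 4/unit, collide at t=3/4
Earliest collision: t=3/4 between 0 and 1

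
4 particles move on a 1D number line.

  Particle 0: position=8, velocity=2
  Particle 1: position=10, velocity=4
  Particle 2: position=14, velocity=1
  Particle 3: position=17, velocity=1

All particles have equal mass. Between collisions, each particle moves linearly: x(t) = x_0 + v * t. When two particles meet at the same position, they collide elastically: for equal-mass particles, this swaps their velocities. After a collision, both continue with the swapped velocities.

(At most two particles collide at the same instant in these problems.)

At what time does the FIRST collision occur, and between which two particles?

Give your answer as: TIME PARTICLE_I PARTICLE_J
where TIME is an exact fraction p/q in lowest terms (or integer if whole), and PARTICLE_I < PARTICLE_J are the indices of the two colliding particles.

Answer: 4/3 1 2

Derivation:
Pair (0,1): pos 8,10 vel 2,4 -> not approaching (rel speed -2 <= 0)
Pair (1,2): pos 10,14 vel 4,1 -> gap=4, closing at 3/unit, collide at t=4/3
Pair (2,3): pos 14,17 vel 1,1 -> not approaching (rel speed 0 <= 0)
Earliest collision: t=4/3 between 1 and 2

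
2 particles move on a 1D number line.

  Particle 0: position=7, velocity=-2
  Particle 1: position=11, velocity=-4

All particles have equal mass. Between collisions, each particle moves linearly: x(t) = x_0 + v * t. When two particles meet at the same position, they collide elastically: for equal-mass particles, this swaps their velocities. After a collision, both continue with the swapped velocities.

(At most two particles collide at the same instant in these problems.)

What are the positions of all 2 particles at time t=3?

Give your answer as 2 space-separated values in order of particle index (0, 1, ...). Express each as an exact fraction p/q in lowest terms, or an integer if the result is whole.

Answer: -1 1

Derivation:
Collision at t=2: particles 0 and 1 swap velocities; positions: p0=3 p1=3; velocities now: v0=-4 v1=-2
Advance to t=3 (no further collisions before then); velocities: v0=-4 v1=-2; positions = -1 1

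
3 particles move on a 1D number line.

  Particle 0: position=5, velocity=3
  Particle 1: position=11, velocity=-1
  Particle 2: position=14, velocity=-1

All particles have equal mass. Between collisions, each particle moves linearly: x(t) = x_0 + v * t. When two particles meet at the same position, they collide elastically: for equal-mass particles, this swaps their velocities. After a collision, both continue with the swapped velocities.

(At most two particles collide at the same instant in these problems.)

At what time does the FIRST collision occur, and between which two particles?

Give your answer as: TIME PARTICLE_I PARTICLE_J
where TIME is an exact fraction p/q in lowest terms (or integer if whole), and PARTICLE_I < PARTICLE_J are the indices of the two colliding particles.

Pair (0,1): pos 5,11 vel 3,-1 -> gap=6, closing at 4/unit, collide at t=3/2
Pair (1,2): pos 11,14 vel -1,-1 -> not approaching (rel speed 0 <= 0)
Earliest collision: t=3/2 between 0 and 1

Answer: 3/2 0 1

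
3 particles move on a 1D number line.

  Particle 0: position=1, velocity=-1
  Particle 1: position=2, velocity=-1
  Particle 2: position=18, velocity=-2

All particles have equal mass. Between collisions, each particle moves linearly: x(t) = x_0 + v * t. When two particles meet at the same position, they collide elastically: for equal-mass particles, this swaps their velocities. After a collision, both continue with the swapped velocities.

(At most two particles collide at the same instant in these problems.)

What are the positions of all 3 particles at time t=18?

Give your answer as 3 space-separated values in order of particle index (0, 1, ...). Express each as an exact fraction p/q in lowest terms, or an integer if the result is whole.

Answer: -18 -17 -16

Derivation:
Collision at t=16: particles 1 and 2 swap velocities; positions: p0=-15 p1=-14 p2=-14; velocities now: v0=-1 v1=-2 v2=-1
Collision at t=17: particles 0 and 1 swap velocities; positions: p0=-16 p1=-16 p2=-15; velocities now: v0=-2 v1=-1 v2=-1
Advance to t=18 (no further collisions before then); velocities: v0=-2 v1=-1 v2=-1; positions = -18 -17 -16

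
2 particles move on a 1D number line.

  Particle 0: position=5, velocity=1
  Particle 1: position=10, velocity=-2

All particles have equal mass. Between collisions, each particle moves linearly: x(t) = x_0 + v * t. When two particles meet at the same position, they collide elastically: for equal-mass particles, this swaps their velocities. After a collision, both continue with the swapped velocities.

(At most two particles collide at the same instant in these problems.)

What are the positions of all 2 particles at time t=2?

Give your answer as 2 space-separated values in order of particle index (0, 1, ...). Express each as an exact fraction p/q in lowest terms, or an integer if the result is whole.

Collision at t=5/3: particles 0 and 1 swap velocities; positions: p0=20/3 p1=20/3; velocities now: v0=-2 v1=1
Advance to t=2 (no further collisions before then); velocities: v0=-2 v1=1; positions = 6 7

Answer: 6 7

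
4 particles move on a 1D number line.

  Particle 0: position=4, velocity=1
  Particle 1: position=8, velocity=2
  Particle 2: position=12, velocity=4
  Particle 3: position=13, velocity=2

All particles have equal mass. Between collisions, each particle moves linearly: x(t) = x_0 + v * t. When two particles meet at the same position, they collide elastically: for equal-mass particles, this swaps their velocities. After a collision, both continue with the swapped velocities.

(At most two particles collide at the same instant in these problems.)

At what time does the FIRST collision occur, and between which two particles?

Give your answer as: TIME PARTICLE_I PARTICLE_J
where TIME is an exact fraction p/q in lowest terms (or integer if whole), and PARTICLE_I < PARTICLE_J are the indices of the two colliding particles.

Answer: 1/2 2 3

Derivation:
Pair (0,1): pos 4,8 vel 1,2 -> not approaching (rel speed -1 <= 0)
Pair (1,2): pos 8,12 vel 2,4 -> not approaching (rel speed -2 <= 0)
Pair (2,3): pos 12,13 vel 4,2 -> gap=1, closing at 2/unit, collide at t=1/2
Earliest collision: t=1/2 between 2 and 3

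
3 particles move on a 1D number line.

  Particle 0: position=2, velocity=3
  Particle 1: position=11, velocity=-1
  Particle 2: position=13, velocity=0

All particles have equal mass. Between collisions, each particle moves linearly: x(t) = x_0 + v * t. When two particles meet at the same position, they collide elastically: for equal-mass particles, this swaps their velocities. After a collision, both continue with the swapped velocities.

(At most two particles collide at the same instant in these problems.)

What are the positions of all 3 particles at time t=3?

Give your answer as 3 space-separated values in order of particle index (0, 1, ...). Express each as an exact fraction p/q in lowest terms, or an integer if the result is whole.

Collision at t=9/4: particles 0 and 1 swap velocities; positions: p0=35/4 p1=35/4 p2=13; velocities now: v0=-1 v1=3 v2=0
Advance to t=3 (no further collisions before then); velocities: v0=-1 v1=3 v2=0; positions = 8 11 13

Answer: 8 11 13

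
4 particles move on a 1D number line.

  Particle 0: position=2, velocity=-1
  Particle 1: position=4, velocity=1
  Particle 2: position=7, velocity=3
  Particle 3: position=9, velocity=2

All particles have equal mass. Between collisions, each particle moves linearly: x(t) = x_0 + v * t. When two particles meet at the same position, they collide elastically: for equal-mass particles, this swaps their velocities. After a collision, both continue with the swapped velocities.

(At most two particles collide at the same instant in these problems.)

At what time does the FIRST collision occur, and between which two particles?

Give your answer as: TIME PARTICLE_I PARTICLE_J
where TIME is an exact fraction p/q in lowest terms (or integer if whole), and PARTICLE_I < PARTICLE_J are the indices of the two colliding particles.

Answer: 2 2 3

Derivation:
Pair (0,1): pos 2,4 vel -1,1 -> not approaching (rel speed -2 <= 0)
Pair (1,2): pos 4,7 vel 1,3 -> not approaching (rel speed -2 <= 0)
Pair (2,3): pos 7,9 vel 3,2 -> gap=2, closing at 1/unit, collide at t=2
Earliest collision: t=2 between 2 and 3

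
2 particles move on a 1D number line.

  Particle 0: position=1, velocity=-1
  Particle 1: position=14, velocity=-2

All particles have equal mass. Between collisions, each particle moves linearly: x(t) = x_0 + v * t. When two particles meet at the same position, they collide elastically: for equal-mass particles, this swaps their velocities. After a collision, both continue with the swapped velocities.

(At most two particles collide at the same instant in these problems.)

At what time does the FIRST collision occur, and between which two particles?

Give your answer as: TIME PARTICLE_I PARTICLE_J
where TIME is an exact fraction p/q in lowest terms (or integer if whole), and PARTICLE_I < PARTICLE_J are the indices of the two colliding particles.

Pair (0,1): pos 1,14 vel -1,-2 -> gap=13, closing at 1/unit, collide at t=13
Earliest collision: t=13 between 0 and 1

Answer: 13 0 1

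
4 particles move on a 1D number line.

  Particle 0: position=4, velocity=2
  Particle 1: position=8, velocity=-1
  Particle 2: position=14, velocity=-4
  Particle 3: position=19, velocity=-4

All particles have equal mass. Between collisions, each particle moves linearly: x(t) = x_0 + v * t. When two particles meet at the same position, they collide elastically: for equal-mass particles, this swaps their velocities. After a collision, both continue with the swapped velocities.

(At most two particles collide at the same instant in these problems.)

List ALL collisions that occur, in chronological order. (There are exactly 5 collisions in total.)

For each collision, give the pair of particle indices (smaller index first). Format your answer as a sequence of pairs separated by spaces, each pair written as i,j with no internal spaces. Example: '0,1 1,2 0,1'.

Collision at t=4/3: particles 0 and 1 swap velocities; positions: p0=20/3 p1=20/3 p2=26/3 p3=41/3; velocities now: v0=-1 v1=2 v2=-4 v3=-4
Collision at t=5/3: particles 1 and 2 swap velocities; positions: p0=19/3 p1=22/3 p2=22/3 p3=37/3; velocities now: v0=-1 v1=-4 v2=2 v3=-4
Collision at t=2: particles 0 and 1 swap velocities; positions: p0=6 p1=6 p2=8 p3=11; velocities now: v0=-4 v1=-1 v2=2 v3=-4
Collision at t=5/2: particles 2 and 3 swap velocities; positions: p0=4 p1=11/2 p2=9 p3=9; velocities now: v0=-4 v1=-1 v2=-4 v3=2
Collision at t=11/3: particles 1 and 2 swap velocities; positions: p0=-2/3 p1=13/3 p2=13/3 p3=34/3; velocities now: v0=-4 v1=-4 v2=-1 v3=2

Answer: 0,1 1,2 0,1 2,3 1,2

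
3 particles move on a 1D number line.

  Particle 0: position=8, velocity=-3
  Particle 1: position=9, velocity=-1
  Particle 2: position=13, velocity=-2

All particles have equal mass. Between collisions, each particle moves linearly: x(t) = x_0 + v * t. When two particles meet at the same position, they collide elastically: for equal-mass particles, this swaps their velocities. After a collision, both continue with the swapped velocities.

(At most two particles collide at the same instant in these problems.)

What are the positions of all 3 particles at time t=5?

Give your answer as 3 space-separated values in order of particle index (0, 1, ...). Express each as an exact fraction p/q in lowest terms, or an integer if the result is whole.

Collision at t=4: particles 1 and 2 swap velocities; positions: p0=-4 p1=5 p2=5; velocities now: v0=-3 v1=-2 v2=-1
Advance to t=5 (no further collisions before then); velocities: v0=-3 v1=-2 v2=-1; positions = -7 3 4

Answer: -7 3 4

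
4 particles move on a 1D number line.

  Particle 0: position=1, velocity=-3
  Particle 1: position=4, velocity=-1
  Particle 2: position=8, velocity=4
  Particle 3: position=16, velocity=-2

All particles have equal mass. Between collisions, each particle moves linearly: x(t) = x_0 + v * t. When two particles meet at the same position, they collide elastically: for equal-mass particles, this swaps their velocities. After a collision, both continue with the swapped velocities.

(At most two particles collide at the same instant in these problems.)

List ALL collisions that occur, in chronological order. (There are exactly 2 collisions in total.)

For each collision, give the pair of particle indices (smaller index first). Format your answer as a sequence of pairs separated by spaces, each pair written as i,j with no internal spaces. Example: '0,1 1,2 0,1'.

Answer: 2,3 1,2

Derivation:
Collision at t=4/3: particles 2 and 3 swap velocities; positions: p0=-3 p1=8/3 p2=40/3 p3=40/3; velocities now: v0=-3 v1=-1 v2=-2 v3=4
Collision at t=12: particles 1 and 2 swap velocities; positions: p0=-35 p1=-8 p2=-8 p3=56; velocities now: v0=-3 v1=-2 v2=-1 v3=4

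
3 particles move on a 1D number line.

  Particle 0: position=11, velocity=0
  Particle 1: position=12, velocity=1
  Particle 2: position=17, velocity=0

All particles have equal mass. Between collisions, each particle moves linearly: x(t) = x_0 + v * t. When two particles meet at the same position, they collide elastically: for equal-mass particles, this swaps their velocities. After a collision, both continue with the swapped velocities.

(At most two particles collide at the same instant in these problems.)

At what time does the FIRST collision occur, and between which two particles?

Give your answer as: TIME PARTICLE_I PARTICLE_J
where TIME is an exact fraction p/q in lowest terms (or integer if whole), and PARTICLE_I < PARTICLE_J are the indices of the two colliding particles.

Answer: 5 1 2

Derivation:
Pair (0,1): pos 11,12 vel 0,1 -> not approaching (rel speed -1 <= 0)
Pair (1,2): pos 12,17 vel 1,0 -> gap=5, closing at 1/unit, collide at t=5
Earliest collision: t=5 between 1 and 2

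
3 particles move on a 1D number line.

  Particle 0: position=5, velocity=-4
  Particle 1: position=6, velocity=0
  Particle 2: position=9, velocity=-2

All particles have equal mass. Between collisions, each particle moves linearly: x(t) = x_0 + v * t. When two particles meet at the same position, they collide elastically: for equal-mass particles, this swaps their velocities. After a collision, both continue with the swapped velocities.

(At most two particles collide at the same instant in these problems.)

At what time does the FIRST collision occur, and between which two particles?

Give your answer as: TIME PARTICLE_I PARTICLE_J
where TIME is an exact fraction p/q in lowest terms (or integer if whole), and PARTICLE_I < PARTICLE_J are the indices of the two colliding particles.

Answer: 3/2 1 2

Derivation:
Pair (0,1): pos 5,6 vel -4,0 -> not approaching (rel speed -4 <= 0)
Pair (1,2): pos 6,9 vel 0,-2 -> gap=3, closing at 2/unit, collide at t=3/2
Earliest collision: t=3/2 between 1 and 2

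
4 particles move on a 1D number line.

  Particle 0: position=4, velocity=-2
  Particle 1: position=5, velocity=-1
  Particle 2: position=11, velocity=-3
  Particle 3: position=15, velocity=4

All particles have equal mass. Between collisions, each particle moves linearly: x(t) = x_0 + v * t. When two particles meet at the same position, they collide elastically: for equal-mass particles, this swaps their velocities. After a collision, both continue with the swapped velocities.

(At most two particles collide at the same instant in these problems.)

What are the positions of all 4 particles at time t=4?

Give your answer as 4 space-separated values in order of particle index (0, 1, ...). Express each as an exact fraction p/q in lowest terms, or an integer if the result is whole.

Answer: -4 -1 1 31

Derivation:
Collision at t=3: particles 1 and 2 swap velocities; positions: p0=-2 p1=2 p2=2 p3=27; velocities now: v0=-2 v1=-3 v2=-1 v3=4
Advance to t=4 (no further collisions before then); velocities: v0=-2 v1=-3 v2=-1 v3=4; positions = -4 -1 1 31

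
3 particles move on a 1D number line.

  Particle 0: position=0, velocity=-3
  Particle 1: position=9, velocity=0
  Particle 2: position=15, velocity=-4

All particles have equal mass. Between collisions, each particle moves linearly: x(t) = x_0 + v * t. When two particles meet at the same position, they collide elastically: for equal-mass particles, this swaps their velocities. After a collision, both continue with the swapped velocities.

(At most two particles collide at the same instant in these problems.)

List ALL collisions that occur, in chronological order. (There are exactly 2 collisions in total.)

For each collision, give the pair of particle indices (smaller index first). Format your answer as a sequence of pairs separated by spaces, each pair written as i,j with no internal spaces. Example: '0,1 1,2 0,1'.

Answer: 1,2 0,1

Derivation:
Collision at t=3/2: particles 1 and 2 swap velocities; positions: p0=-9/2 p1=9 p2=9; velocities now: v0=-3 v1=-4 v2=0
Collision at t=15: particles 0 and 1 swap velocities; positions: p0=-45 p1=-45 p2=9; velocities now: v0=-4 v1=-3 v2=0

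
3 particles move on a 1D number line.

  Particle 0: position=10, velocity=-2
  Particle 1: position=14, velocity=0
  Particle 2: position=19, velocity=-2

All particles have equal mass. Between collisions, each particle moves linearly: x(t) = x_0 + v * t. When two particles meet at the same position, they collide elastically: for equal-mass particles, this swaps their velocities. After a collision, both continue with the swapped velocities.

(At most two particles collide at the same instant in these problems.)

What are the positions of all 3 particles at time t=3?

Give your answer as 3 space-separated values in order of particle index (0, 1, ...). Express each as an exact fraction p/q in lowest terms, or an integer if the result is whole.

Collision at t=5/2: particles 1 and 2 swap velocities; positions: p0=5 p1=14 p2=14; velocities now: v0=-2 v1=-2 v2=0
Advance to t=3 (no further collisions before then); velocities: v0=-2 v1=-2 v2=0; positions = 4 13 14

Answer: 4 13 14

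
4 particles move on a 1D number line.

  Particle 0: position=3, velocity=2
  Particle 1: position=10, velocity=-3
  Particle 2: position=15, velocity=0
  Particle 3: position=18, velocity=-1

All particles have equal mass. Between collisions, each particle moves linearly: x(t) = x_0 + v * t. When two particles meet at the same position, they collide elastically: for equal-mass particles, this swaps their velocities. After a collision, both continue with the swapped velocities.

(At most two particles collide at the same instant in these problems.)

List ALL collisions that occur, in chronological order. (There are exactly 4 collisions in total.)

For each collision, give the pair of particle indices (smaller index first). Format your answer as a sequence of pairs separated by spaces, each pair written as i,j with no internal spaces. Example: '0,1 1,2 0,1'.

Collision at t=7/5: particles 0 and 1 swap velocities; positions: p0=29/5 p1=29/5 p2=15 p3=83/5; velocities now: v0=-3 v1=2 v2=0 v3=-1
Collision at t=3: particles 2 and 3 swap velocities; positions: p0=1 p1=9 p2=15 p3=15; velocities now: v0=-3 v1=2 v2=-1 v3=0
Collision at t=5: particles 1 and 2 swap velocities; positions: p0=-5 p1=13 p2=13 p3=15; velocities now: v0=-3 v1=-1 v2=2 v3=0
Collision at t=6: particles 2 and 3 swap velocities; positions: p0=-8 p1=12 p2=15 p3=15; velocities now: v0=-3 v1=-1 v2=0 v3=2

Answer: 0,1 2,3 1,2 2,3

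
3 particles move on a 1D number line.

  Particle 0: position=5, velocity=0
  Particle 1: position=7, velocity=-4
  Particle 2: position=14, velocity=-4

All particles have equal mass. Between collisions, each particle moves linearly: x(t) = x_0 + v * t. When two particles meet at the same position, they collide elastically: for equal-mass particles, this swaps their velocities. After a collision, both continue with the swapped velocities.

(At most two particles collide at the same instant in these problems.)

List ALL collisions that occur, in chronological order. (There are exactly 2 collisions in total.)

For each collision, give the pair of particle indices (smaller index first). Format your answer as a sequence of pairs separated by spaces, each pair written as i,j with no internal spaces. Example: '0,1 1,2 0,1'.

Answer: 0,1 1,2

Derivation:
Collision at t=1/2: particles 0 and 1 swap velocities; positions: p0=5 p1=5 p2=12; velocities now: v0=-4 v1=0 v2=-4
Collision at t=9/4: particles 1 and 2 swap velocities; positions: p0=-2 p1=5 p2=5; velocities now: v0=-4 v1=-4 v2=0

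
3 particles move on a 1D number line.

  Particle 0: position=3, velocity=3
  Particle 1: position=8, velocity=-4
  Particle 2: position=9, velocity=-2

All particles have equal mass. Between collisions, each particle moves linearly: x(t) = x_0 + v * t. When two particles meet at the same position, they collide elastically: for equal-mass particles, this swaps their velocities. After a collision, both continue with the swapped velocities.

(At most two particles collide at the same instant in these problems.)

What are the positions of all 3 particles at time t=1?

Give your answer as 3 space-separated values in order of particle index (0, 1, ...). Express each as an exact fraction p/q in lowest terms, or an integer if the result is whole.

Collision at t=5/7: particles 0 and 1 swap velocities; positions: p0=36/7 p1=36/7 p2=53/7; velocities now: v0=-4 v1=3 v2=-2
Advance to t=1 (no further collisions before then); velocities: v0=-4 v1=3 v2=-2; positions = 4 6 7

Answer: 4 6 7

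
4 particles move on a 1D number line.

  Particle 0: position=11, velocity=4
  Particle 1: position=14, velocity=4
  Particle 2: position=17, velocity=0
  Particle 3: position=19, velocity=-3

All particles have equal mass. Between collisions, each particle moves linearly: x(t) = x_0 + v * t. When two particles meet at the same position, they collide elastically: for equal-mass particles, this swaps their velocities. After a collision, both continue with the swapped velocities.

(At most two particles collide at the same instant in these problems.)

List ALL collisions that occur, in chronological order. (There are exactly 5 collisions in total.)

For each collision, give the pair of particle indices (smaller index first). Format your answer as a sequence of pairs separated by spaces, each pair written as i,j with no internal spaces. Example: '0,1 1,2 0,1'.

Answer: 2,3 1,2 2,3 0,1 1,2

Derivation:
Collision at t=2/3: particles 2 and 3 swap velocities; positions: p0=41/3 p1=50/3 p2=17 p3=17; velocities now: v0=4 v1=4 v2=-3 v3=0
Collision at t=5/7: particles 1 and 2 swap velocities; positions: p0=97/7 p1=118/7 p2=118/7 p3=17; velocities now: v0=4 v1=-3 v2=4 v3=0
Collision at t=3/4: particles 2 and 3 swap velocities; positions: p0=14 p1=67/4 p2=17 p3=17; velocities now: v0=4 v1=-3 v2=0 v3=4
Collision at t=8/7: particles 0 and 1 swap velocities; positions: p0=109/7 p1=109/7 p2=17 p3=130/7; velocities now: v0=-3 v1=4 v2=0 v3=4
Collision at t=3/2: particles 1 and 2 swap velocities; positions: p0=29/2 p1=17 p2=17 p3=20; velocities now: v0=-3 v1=0 v2=4 v3=4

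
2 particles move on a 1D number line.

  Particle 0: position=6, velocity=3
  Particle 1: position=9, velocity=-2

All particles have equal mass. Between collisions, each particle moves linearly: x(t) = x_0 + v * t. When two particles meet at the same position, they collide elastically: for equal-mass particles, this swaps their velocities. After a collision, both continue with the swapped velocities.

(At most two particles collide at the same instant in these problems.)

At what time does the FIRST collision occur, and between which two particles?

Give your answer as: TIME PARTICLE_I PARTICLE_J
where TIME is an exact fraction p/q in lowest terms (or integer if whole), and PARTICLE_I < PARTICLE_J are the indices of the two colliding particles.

Answer: 3/5 0 1

Derivation:
Pair (0,1): pos 6,9 vel 3,-2 -> gap=3, closing at 5/unit, collide at t=3/5
Earliest collision: t=3/5 between 0 and 1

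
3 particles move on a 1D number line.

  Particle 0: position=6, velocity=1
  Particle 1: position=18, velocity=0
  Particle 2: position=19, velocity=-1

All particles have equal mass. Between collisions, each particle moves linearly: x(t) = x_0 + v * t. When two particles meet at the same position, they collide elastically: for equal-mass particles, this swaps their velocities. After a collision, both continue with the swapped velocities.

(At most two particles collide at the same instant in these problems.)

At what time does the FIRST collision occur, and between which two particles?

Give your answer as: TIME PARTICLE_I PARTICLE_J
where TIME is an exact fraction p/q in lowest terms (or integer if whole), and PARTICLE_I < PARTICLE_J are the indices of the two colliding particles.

Answer: 1 1 2

Derivation:
Pair (0,1): pos 6,18 vel 1,0 -> gap=12, closing at 1/unit, collide at t=12
Pair (1,2): pos 18,19 vel 0,-1 -> gap=1, closing at 1/unit, collide at t=1
Earliest collision: t=1 between 1 and 2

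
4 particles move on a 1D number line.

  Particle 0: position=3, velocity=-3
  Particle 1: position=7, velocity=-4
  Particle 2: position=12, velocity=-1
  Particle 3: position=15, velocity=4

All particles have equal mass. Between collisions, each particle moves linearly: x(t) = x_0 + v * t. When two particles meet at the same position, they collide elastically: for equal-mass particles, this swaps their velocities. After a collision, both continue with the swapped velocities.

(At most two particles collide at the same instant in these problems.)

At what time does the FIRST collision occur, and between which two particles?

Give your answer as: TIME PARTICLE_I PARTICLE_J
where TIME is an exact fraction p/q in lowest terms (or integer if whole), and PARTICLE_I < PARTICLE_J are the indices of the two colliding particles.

Pair (0,1): pos 3,7 vel -3,-4 -> gap=4, closing at 1/unit, collide at t=4
Pair (1,2): pos 7,12 vel -4,-1 -> not approaching (rel speed -3 <= 0)
Pair (2,3): pos 12,15 vel -1,4 -> not approaching (rel speed -5 <= 0)
Earliest collision: t=4 between 0 and 1

Answer: 4 0 1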